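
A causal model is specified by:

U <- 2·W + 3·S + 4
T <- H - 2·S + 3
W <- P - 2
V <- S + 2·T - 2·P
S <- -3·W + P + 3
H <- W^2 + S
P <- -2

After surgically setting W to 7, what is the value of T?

72

do(W=7) replaces the equation W <- P - 2 with the constant W = 7.
S = -3·W + P + 3  [with W=7, P=-2]  = -20
H = W^2 + S  [with W=7, S=-20]  = 29
T = H - 2·S + 3  [with H=29, S=-20]  = 72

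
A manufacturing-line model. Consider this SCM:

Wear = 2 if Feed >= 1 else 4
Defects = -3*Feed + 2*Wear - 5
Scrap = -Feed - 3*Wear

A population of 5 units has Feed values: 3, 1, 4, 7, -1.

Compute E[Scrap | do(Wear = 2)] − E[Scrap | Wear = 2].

do(Wear=2) breaks Wear's dependence on Feed. With Wear=2 fixed, Scrap across the units is -9, -7, -10, -13, -5, mean -8.8.
Conditioning on Wear=2 selects the 4 unit(s) with Feed ∈ {3, 1, 4, 7}. Their Scrap values: -9, -7, -10, -13. Mean = -9.75.
Difference = -8.8 − (-9.75) = 0.95.

0.95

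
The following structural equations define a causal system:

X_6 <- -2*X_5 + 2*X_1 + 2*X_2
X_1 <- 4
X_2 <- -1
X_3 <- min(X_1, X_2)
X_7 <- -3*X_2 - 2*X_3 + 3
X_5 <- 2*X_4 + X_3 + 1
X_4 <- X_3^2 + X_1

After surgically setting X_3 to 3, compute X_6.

-54

The intervention breaks the incoming arrows to X_3: X_3 <- min(X_1, X_2) no longer applies, and X_3 = 3.
X_4 = X_3^2 + X_1  [with X_3=3, X_1=4]  = 13
X_5 = 2*X_4 + X_3 + 1  [with X_4=13, X_3=3]  = 30
X_6 = -2*X_5 + 2*X_1 + 2*X_2  [with X_5=30, X_1=4, X_2=-1]  = -54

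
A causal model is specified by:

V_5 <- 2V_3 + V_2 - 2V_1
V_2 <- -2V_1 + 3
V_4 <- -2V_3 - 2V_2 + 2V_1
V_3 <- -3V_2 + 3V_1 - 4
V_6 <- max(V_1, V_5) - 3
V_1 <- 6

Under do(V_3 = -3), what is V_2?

Under do(V_3=-3), the mechanism V_3 <- -3V_2 + 3V_1 - 4 is discarded; V_3 is fixed at -3.
Since V_2 is not a descendant of the intervened variable, it is unaffected.
V_2 = -2V_1 + 3  [with V_1=6]  = -9

-9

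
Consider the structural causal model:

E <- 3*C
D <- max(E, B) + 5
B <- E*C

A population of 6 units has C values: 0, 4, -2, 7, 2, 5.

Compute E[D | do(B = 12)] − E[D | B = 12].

The intervention sets B=12 in all 6 units regardless of C. Recomputing D per unit gives 17, 17, 17, 26, 17, 20; average 19.
Conditioning on B=12 selects the 2 unit(s) with C ∈ {-2, 2}. Their D values: 17, 17. Mean = 17.
Difference = 19 − 17 = 2.

2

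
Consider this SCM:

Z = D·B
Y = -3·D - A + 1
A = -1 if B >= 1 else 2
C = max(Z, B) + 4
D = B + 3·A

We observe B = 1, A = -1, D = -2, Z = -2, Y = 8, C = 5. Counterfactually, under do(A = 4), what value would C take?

17

Under do(A=4), the mechanism A = -1 if B >= 1 else 2 is discarded; A is fixed at 4.
D = B + 3·A  [with B=1, A=4]  = 13
Z = D·B  [with D=13, B=1]  = 13
C = max(Z, B) + 4  [with Z=13, B=1]  = 17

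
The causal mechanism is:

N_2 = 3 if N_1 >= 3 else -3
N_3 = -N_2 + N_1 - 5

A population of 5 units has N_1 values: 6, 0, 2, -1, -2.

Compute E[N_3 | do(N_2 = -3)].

-1

Under do(N_2=-3), N_2's equation is replaced by N_2=-3 for every unit. Per-unit N_3: 4, -2, 0, -3, -4. Mean = -1.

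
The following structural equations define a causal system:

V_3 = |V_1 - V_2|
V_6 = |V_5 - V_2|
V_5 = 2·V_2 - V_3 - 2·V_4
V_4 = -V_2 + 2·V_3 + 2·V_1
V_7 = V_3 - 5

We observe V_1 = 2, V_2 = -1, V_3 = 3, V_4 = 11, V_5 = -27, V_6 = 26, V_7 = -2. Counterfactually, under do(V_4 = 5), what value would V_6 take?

14

Under do(V_4=5), the mechanism V_4 = -V_2 + 2·V_3 + 2·V_1 is discarded; V_4 is fixed at 5.
V_3 = |V_1 - V_2|  [with V_1=2, V_2=-1]  = 3
V_5 = 2·V_2 - V_3 - 2·V_4  [with V_2=-1, V_3=3, V_4=5]  = -15
V_6 = |V_5 - V_2|  [with V_5=-15, V_2=-1]  = 14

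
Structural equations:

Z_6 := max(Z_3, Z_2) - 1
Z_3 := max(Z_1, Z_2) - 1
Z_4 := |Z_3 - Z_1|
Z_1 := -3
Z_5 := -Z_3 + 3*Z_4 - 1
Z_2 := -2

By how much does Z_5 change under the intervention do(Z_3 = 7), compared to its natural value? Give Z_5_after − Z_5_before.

do(Z_3=7) replaces the equation Z_3 := max(Z_1, Z_2) - 1 with the constant Z_3 = 7.
Z_4 = |Z_3 - Z_1|  [with Z_3=7, Z_1=-3]  = 10
Z_5 = -Z_3 + 3*Z_4 - 1  [with Z_3=7, Z_4=10]  = 22
Without intervention: Z_3 = max(Z_1, Z_2) - 1  [with Z_1=-3, Z_2=-2]  = -3; Z_4 = |Z_3 - Z_1|  [with Z_3=-3, Z_1=-3]  = 0; Z_5 = -Z_3 + 3*Z_4 - 1  [with Z_3=-3, Z_4=0]  = 2.
Change = 22 − 2 = 20.

20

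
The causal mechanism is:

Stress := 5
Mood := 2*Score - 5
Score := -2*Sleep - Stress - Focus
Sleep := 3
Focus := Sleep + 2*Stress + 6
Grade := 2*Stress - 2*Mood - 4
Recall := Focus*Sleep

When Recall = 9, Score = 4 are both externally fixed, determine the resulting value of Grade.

0

Under do(Recall = 9, Score = 4), each intervened variable's structural equation is replaced by its fixed value.
Mood = 2*Score - 5  [with Score=4]  = 3
Grade = 2*Stress - 2*Mood - 4  [with Stress=5, Mood=3]  = 0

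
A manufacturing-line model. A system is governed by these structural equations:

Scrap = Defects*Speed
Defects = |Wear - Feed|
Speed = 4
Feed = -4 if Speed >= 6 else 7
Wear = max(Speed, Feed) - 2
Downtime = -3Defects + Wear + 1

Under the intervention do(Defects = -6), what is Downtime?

Under do(Defects=-6), the mechanism Defects = |Wear - Feed| is discarded; Defects is fixed at -6.
Feed = -4 if Speed >= 6 else 7  [with Speed=4]  = 7
Wear = max(Speed, Feed) - 2  [with Speed=4, Feed=7]  = 5
Downtime = -3Defects + Wear + 1  [with Defects=-6, Wear=5]  = 24

24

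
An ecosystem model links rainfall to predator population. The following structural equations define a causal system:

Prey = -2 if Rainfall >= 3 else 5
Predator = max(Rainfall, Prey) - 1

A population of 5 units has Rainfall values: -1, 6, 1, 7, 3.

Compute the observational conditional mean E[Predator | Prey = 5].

4

Conditioning on Prey=5 selects the 2 unit(s) with Rainfall ∈ {-1, 1}. Their Predator values: 4, 4. Mean = 4.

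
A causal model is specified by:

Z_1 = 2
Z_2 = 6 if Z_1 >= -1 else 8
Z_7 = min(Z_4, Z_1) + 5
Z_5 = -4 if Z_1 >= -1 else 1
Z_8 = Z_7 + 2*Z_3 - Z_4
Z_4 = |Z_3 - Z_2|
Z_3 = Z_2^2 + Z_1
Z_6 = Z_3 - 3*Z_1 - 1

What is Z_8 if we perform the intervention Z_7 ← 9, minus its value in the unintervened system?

do(Z_7=9) replaces the equation Z_7 = min(Z_4, Z_1) + 5 with the constant Z_7 = 9.
Z_2 = 6 if Z_1 >= -1 else 8  [with Z_1=2]  = 6
Z_3 = Z_2^2 + Z_1  [with Z_2=6, Z_1=2]  = 38
Z_4 = |Z_3 - Z_2|  [with Z_3=38, Z_2=6]  = 32
Z_8 = Z_7 + 2*Z_3 - Z_4  [with Z_7=9, Z_3=38, Z_4=32]  = 53
Without intervention: Z_2 = 6 if Z_1 >= -1 else 8  [with Z_1=2]  = 6; Z_3 = Z_2^2 + Z_1  [with Z_2=6, Z_1=2]  = 38; Z_4 = |Z_3 - Z_2|  [with Z_3=38, Z_2=6]  = 32; Z_7 = min(Z_4, Z_1) + 5  [with Z_4=32, Z_1=2]  = 7; Z_8 = Z_7 + 2*Z_3 - Z_4  [with Z_7=7, Z_3=38, Z_4=32]  = 51.
Change = 53 − 51 = 2.

2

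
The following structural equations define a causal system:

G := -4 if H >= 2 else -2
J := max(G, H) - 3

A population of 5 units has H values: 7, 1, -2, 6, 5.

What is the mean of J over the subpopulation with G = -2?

-3.5

E[J|G=-2] averages over only the 2 units with G=-2 (H = 1, -2): J = -2, -5, mean -3.5.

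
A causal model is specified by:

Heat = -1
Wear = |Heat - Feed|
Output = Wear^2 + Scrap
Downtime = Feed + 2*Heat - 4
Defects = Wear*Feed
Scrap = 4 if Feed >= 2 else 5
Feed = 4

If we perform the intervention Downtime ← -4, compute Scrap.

4

The intervention breaks the incoming arrows to Downtime: Downtime = Feed + 2*Heat - 4 no longer applies, and Downtime = -4.
Scrap is not downstream of the intervention, so its value is determined by the original equations.
Scrap = 4 if Feed >= 2 else 5  [with Feed=4]  = 4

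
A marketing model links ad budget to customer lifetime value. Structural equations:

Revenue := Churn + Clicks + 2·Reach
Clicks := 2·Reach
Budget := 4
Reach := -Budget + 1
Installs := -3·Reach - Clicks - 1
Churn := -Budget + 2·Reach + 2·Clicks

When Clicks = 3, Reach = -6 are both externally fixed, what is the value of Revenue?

Setting Clicks = 3, Reach = -6 by intervention discards those variables' equations.
Churn = -Budget + 2·Reach + 2·Clicks  [with Budget=4, Reach=-6, Clicks=3]  = -10
Revenue = Churn + Clicks + 2·Reach  [with Churn=-10, Clicks=3, Reach=-6]  = -19

-19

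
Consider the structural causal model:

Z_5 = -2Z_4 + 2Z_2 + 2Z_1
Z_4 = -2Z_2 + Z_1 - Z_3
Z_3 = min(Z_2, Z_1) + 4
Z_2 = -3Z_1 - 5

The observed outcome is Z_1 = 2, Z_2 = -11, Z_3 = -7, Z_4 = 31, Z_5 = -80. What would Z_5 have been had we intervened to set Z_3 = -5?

-76

do(Z_3=-5) replaces the equation Z_3 = min(Z_2, Z_1) + 4 with the constant Z_3 = -5.
Z_2 = -3Z_1 - 5  [with Z_1=2]  = -11
Z_4 = -2Z_2 + Z_1 - Z_3  [with Z_2=-11, Z_1=2, Z_3=-5]  = 29
Z_5 = -2Z_4 + 2Z_2 + 2Z_1  [with Z_4=29, Z_2=-11, Z_1=2]  = -76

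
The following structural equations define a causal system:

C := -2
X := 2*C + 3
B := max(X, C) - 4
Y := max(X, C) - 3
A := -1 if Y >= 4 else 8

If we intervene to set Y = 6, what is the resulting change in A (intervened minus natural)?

Intervening sets Y = 6 and removes its equation (Y := max(X, C) - 3).
A = -1 if Y >= 4 else 8  [with Y=6]  = -1
Without intervention: X = 2*C + 3  [with C=-2]  = -1; Y = max(X, C) - 3  [with X=-1, C=-2]  = -4; A = -1 if Y >= 4 else 8  [with Y=-4]  = 8.
Change = -1 − 8 = -9.

-9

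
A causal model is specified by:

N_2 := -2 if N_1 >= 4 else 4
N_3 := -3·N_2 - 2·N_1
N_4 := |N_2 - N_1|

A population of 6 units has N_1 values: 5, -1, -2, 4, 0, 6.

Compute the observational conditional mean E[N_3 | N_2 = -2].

-4

Observing N_2=-2 restricts to units where N_2's equation naturally yields -2: N_1 ∈ {5, 4, 6}. In that subpopulation N_3 = -4, -2, -6, mean -4.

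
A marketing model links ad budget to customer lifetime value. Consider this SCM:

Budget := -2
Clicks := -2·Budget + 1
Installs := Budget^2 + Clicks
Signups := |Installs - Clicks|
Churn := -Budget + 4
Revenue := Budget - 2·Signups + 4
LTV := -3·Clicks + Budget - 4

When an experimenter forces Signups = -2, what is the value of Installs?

Under do(Signups=-2), the mechanism Signups := |Installs - Clicks| is discarded; Signups is fixed at -2.
Since Installs is not a descendant of the intervened variable, it is unaffected.
Clicks = -2·Budget + 1  [with Budget=-2]  = 5
Installs = Budget^2 + Clicks  [with Budget=-2, Clicks=5]  = 9

9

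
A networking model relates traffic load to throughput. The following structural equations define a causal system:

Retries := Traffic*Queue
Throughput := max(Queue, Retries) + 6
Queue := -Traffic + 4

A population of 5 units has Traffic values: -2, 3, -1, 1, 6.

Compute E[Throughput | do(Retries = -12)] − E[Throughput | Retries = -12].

0.6

Every unit gets Retries=-12 under the intervention. Throughput values become 12, 7, 11, 9, 4; E[Throughput|do(Retries=-12)] = 8.6.
E[Throughput|Retries=-12] averages over only the 2 units with Retries=-12 (Traffic = -2, 6): Throughput = 12, 4, mean 8.
Difference = 8.6 − 8 = 0.6.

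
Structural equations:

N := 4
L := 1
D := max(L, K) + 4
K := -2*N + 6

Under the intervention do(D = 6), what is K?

-2

Under do(D=6), the mechanism D := max(L, K) + 4 is discarded; D is fixed at 6.
Since K is not a descendant of the intervened variable, it is unaffected.
K = -2*N + 6  [with N=4]  = -2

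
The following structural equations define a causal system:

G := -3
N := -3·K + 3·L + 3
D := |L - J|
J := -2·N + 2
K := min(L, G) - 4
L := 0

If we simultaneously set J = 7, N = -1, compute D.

7

Setting J = 7, N = -1 by intervention discards those variables' equations.
D = |L - J|  [with L=0, J=7]  = 7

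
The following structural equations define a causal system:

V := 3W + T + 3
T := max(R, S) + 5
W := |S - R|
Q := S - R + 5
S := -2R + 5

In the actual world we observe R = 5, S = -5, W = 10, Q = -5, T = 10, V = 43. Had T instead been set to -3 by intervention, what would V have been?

The intervention breaks the incoming arrows to T: T := max(R, S) + 5 no longer applies, and T = -3.
S = -2R + 5  [with R=5]  = -5
W = |S - R|  [with S=-5, R=5]  = 10
V = 3W + T + 3  [with W=10, T=-3]  = 30

30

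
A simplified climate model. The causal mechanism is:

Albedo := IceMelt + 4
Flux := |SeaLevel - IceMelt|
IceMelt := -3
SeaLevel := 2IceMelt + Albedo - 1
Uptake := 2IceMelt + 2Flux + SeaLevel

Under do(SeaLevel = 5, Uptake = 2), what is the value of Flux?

The joint intervention fixes SeaLevel = 5, Uptake = 2, removing each variable's own equation.
Flux = |SeaLevel - IceMelt|  [with SeaLevel=5, IceMelt=-3]  = 8

8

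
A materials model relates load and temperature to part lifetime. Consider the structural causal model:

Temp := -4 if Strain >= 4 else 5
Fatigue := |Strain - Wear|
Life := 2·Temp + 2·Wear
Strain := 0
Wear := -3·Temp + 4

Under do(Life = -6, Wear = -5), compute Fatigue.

5

Under do(Life = -6, Wear = -5), each intervened variable's structural equation is replaced by its fixed value.
Fatigue = |Strain - Wear|  [with Strain=0, Wear=-5]  = 5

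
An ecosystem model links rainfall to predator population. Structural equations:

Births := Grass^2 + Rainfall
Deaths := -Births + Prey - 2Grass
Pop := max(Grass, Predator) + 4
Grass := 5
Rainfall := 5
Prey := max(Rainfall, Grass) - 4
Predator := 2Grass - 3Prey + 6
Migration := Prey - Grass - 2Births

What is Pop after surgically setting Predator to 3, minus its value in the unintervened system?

-8

do(Predator=3) replaces the equation Predator := 2Grass - 3Prey + 6 with the constant Predator = 3.
Pop = max(Grass, Predator) + 4  [with Grass=5, Predator=3]  = 9
Without intervention: Prey = max(Rainfall, Grass) - 4  [with Rainfall=5, Grass=5]  = 1; Predator = 2Grass - 3Prey + 6  [with Grass=5, Prey=1]  = 13; Pop = max(Grass, Predator) + 4  [with Grass=5, Predator=13]  = 17.
Change = 9 − 17 = -8.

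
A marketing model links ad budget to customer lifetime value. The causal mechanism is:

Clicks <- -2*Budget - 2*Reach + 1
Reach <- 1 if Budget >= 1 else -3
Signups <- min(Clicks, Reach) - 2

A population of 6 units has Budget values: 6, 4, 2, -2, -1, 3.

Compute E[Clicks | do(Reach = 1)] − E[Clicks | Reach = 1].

Every unit gets Reach=1 under the intervention. Clicks values become -13, -9, -5, 3, 1, -7; E[Clicks|do(Reach=1)] = -5.
E[Clicks|Reach=1] averages over only the 4 units with Reach=1 (Budget = 6, 4, 2, 3): Clicks = -13, -9, -5, -7, mean -8.5.
Difference = -5 − (-8.5) = 3.5.

3.5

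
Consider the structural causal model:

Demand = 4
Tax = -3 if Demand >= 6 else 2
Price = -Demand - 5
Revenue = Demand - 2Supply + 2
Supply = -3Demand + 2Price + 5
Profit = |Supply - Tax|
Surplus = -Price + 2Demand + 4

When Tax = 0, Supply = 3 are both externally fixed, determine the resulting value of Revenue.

0

Under do(Tax = 0, Supply = 3), each intervened variable's structural equation is replaced by its fixed value.
Revenue = Demand - 2Supply + 2  [with Demand=4, Supply=3]  = 0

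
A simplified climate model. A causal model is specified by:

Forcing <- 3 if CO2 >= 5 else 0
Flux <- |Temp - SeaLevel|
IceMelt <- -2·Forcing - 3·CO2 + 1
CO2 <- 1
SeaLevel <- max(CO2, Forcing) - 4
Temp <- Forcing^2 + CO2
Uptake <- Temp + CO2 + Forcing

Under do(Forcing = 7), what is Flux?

Under do(Forcing=7), the mechanism Forcing <- 3 if CO2 >= 5 else 0 is discarded; Forcing is fixed at 7.
Temp = Forcing^2 + CO2  [with Forcing=7, CO2=1]  = 50
SeaLevel = max(CO2, Forcing) - 4  [with CO2=1, Forcing=7]  = 3
Flux = |Temp - SeaLevel|  [with Temp=50, SeaLevel=3]  = 47

47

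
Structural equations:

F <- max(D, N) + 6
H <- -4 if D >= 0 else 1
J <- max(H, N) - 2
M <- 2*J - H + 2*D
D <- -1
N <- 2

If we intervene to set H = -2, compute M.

0

Under do(H=-2), the mechanism H <- -4 if D >= 0 else 1 is discarded; H is fixed at -2.
J = max(H, N) - 2  [with H=-2, N=2]  = 0
M = 2*J - H + 2*D  [with J=0, H=-2, D=-1]  = 0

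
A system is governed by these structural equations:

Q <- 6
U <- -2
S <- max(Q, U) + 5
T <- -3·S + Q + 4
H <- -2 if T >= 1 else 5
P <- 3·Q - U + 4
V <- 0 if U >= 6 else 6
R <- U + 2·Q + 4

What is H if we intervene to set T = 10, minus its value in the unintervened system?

-7

Intervening sets T = 10 and removes its equation (T <- -3·S + Q + 4).
H = -2 if T >= 1 else 5  [with T=10]  = -2
Without intervention: S = max(Q, U) + 5  [with Q=6, U=-2]  = 11; T = -3·S + Q + 4  [with S=11, Q=6]  = -23; H = -2 if T >= 1 else 5  [with T=-23]  = 5.
Change = -2 − 5 = -7.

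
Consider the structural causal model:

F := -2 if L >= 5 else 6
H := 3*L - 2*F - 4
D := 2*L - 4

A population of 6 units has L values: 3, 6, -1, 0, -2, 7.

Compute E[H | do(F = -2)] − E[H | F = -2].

-13

The intervention sets F=-2 in all 6 units regardless of L. Recomputing H per unit gives 9, 18, -3, 0, -6, 21; average 6.5.
Observing F=-2 restricts to units where F's equation naturally yields -2: L ∈ {6, 7}. In that subpopulation H = 18, 21, mean 19.5.
Difference = 6.5 − 19.5 = -13.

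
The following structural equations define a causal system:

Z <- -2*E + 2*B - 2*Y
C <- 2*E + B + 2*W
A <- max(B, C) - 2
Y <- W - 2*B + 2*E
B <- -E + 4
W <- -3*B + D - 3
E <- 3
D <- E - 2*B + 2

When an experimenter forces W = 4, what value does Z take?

The intervention breaks the incoming arrows to W: W <- -3*B + D - 3 no longer applies, and W = 4.
B = -E + 4  [with E=3]  = 1
Y = W - 2*B + 2*E  [with W=4, B=1, E=3]  = 8
Z = -2*E + 2*B - 2*Y  [with E=3, B=1, Y=8]  = -20

-20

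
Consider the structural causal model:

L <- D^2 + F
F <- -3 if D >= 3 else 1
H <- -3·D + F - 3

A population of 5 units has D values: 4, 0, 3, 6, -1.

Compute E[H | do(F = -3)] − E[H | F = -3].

The intervention sets F=-3 in all 5 units regardless of D. Recomputing H per unit gives -18, -6, -15, -24, -3; average -13.2.
Observing F=-3 restricts to units where F's equation naturally yields -3: D ∈ {4, 3, 6}. In that subpopulation H = -18, -15, -24, mean -19.
Difference = -13.2 − (-19) = 5.8.

5.8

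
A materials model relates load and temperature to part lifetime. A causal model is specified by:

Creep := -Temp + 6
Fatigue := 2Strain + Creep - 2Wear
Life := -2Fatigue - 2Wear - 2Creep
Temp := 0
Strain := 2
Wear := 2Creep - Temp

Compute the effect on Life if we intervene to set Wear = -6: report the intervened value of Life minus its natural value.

Under do(Wear=-6), the mechanism Wear := 2Creep - Temp is discarded; Wear is fixed at -6.
Creep = -Temp + 6  [with Temp=0]  = 6
Fatigue = 2Strain + Creep - 2Wear  [with Strain=2, Creep=6, Wear=-6]  = 22
Life = -2Fatigue - 2Wear - 2Creep  [with Fatigue=22, Wear=-6, Creep=6]  = -44
Without intervention: Creep = -Temp + 6  [with Temp=0]  = 6; Wear = 2Creep - Temp  [with Creep=6, Temp=0]  = 12; Fatigue = 2Strain + Creep - 2Wear  [with Strain=2, Creep=6, Wear=12]  = -14; Life = -2Fatigue - 2Wear - 2Creep  [with Fatigue=-14, Wear=12, Creep=6]  = -8.
Change = -44 − (-8) = -36.

-36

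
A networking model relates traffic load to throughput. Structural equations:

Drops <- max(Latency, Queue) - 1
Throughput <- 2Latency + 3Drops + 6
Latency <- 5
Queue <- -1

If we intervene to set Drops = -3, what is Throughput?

The intervention breaks the incoming arrows to Drops: Drops <- max(Latency, Queue) - 1 no longer applies, and Drops = -3.
Throughput = 2Latency + 3Drops + 6  [with Latency=5, Drops=-3]  = 7

7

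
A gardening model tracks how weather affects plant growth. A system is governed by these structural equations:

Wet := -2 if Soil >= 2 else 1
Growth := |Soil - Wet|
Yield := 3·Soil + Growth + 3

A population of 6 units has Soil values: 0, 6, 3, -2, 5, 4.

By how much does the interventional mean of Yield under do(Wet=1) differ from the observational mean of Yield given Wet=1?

The intervention sets Wet=1 in all 6 units regardless of Soil. Recomputing Yield per unit gives 4, 26, 14, 0, 22, 18; average 14.
Conditioning on Wet=1 selects the 2 unit(s) with Soil ∈ {0, -2}. Their Yield values: 4, 0. Mean = 2.
Difference = 14 − 2 = 12.

12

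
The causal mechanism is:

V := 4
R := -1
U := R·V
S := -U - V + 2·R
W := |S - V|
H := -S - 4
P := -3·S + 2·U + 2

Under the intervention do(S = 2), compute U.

Under do(S=2), the mechanism S := -U - V + 2·R is discarded; S is fixed at 2.
Since U is not a descendant of the intervened variable, it is unaffected.
U = R·V  [with R=-1, V=4]  = -4

-4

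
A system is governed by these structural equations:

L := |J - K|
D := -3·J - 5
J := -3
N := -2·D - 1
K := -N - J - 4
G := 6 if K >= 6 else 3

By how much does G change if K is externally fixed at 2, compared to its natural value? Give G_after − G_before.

Under do(K=2), the mechanism K := -N - J - 4 is discarded; K is fixed at 2.
G = 6 if K >= 6 else 3  [with K=2]  = 3
Without intervention: D = -3·J - 5  [with J=-3]  = 4; N = -2·D - 1  [with D=4]  = -9; K = -N - J - 4  [with N=-9, J=-3]  = 8; G = 6 if K >= 6 else 3  [with K=8]  = 6.
Change = 3 − 6 = -3.

-3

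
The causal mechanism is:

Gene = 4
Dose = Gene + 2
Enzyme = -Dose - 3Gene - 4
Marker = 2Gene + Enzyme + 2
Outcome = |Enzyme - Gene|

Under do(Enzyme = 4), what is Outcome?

do(Enzyme=4) replaces the equation Enzyme = -Dose - 3Gene - 4 with the constant Enzyme = 4.
Outcome = |Enzyme - Gene|  [with Enzyme=4, Gene=4]  = 0

0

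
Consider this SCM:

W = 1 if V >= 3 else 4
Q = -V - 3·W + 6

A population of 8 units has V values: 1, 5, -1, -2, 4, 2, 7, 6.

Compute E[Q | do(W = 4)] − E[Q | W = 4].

-2.75

The intervention sets W=4 in all 8 units regardless of V. Recomputing Q per unit gives -7, -11, -5, -4, -10, -8, -13, -12; average -8.75.
Conditioning on W=4 selects the 4 unit(s) with V ∈ {1, -1, -2, 2}. Their Q values: -7, -5, -4, -8. Mean = -6.
Difference = -8.75 − (-6) = -2.75.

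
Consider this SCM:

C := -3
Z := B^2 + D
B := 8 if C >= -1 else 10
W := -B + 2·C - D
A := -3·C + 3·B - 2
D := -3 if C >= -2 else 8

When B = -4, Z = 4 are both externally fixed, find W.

-10

The joint intervention fixes B = -4, Z = 4, removing each variable's own equation.
D = -3 if C >= -2 else 8  [with C=-3]  = 8
W = -B + 2·C - D  [with B=-4, C=-3, D=8]  = -10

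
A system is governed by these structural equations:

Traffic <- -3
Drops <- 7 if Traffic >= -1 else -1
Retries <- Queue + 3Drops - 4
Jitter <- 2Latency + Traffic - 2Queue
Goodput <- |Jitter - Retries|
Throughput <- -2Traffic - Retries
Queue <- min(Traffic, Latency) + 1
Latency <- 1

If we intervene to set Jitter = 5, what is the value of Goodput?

14

Intervening sets Jitter = 5 and removes its equation (Jitter <- 2Latency + Traffic - 2Queue).
Queue = min(Traffic, Latency) + 1  [with Traffic=-3, Latency=1]  = -2
Drops = 7 if Traffic >= -1 else -1  [with Traffic=-3]  = -1
Retries = Queue + 3Drops - 4  [with Queue=-2, Drops=-1]  = -9
Goodput = |Jitter - Retries|  [with Jitter=5, Retries=-9]  = 14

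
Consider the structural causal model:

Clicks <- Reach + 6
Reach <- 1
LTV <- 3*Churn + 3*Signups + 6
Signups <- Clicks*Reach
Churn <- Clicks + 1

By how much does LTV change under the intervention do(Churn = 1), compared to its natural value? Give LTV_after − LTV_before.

Intervening sets Churn = 1 and removes its equation (Churn <- Clicks + 1).
Clicks = Reach + 6  [with Reach=1]  = 7
Signups = Clicks*Reach  [with Clicks=7, Reach=1]  = 7
LTV = 3*Churn + 3*Signups + 6  [with Churn=1, Signups=7]  = 30
Without intervention: Clicks = Reach + 6  [with Reach=1]  = 7; Signups = Clicks*Reach  [with Clicks=7, Reach=1]  = 7; Churn = Clicks + 1  [with Clicks=7]  = 8; LTV = 3*Churn + 3*Signups + 6  [with Churn=8, Signups=7]  = 51.
Change = 30 − 51 = -21.

-21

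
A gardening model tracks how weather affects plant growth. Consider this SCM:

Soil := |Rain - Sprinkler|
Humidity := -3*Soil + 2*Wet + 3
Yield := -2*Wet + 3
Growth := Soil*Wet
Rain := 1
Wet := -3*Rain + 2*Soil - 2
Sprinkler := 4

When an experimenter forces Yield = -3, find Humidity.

Intervening sets Yield = -3 and removes its equation (Yield := -2*Wet + 3).
Since Humidity is not a descendant of the intervened variable, it is unaffected.
Soil = |Rain - Sprinkler|  [with Rain=1, Sprinkler=4]  = 3
Wet = -3*Rain + 2*Soil - 2  [with Rain=1, Soil=3]  = 1
Humidity = -3*Soil + 2*Wet + 3  [with Soil=3, Wet=1]  = -4

-4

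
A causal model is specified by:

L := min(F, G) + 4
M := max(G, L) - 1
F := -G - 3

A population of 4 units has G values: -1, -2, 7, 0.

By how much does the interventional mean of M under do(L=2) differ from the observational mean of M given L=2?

do(L=2) breaks L's dependence on G. With L=2 fixed, M across the units is 1, 1, 6, 1, mean 2.25.
Conditioning on L=2 selects the 2 unit(s) with G ∈ {-1, -2}. Their M values: 1, 1. Mean = 1.
Difference = 2.25 − 1 = 1.25.

1.25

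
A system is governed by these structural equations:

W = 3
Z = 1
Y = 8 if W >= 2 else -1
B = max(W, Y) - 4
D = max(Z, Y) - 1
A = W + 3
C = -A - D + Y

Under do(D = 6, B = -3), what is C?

Setting D = 6, B = -3 by intervention discards those variables' equations.
Y = 8 if W >= 2 else -1  [with W=3]  = 8
A = W + 3  [with W=3]  = 6
C = -A - D + Y  [with A=6, D=6, Y=8]  = -4

-4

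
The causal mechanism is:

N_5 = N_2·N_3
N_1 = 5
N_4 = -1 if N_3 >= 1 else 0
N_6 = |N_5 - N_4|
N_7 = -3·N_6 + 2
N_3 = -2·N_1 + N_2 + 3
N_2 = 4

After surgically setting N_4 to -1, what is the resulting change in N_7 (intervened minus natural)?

3

The intervention breaks the incoming arrows to N_4: N_4 = -1 if N_3 >= 1 else 0 no longer applies, and N_4 = -1.
N_3 = -2·N_1 + N_2 + 3  [with N_1=5, N_2=4]  = -3
N_5 = N_2·N_3  [with N_2=4, N_3=-3]  = -12
N_6 = |N_5 - N_4|  [with N_5=-12, N_4=-1]  = 11
N_7 = -3·N_6 + 2  [with N_6=11]  = -31
Without intervention: N_3 = -2·N_1 + N_2 + 3  [with N_1=5, N_2=4]  = -3; N_4 = -1 if N_3 >= 1 else 0  [with N_3=-3]  = 0; N_5 = N_2·N_3  [with N_2=4, N_3=-3]  = -12; N_6 = |N_5 - N_4|  [with N_5=-12, N_4=0]  = 12; N_7 = -3·N_6 + 2  [with N_6=12]  = -34.
Change = -31 − (-34) = 3.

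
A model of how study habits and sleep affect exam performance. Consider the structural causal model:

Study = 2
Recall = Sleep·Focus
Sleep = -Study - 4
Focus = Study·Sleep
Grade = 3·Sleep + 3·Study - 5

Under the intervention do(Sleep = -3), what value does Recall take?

18

Under do(Sleep=-3), the mechanism Sleep = -Study - 4 is discarded; Sleep is fixed at -3.
Focus = Study·Sleep  [with Study=2, Sleep=-3]  = -6
Recall = Sleep·Focus  [with Sleep=-3, Focus=-6]  = 18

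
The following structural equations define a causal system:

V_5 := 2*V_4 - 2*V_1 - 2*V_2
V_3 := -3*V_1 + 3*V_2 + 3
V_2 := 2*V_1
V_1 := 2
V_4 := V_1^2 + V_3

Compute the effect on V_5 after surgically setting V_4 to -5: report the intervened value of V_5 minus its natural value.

-36

Intervening sets V_4 = -5 and removes its equation (V_4 := V_1^2 + V_3).
V_2 = 2*V_1  [with V_1=2]  = 4
V_5 = 2*V_4 - 2*V_1 - 2*V_2  [with V_4=-5, V_1=2, V_2=4]  = -22
Without intervention: V_2 = 2*V_1  [with V_1=2]  = 4; V_3 = -3*V_1 + 3*V_2 + 3  [with V_1=2, V_2=4]  = 9; V_4 = V_1^2 + V_3  [with V_1=2, V_3=9]  = 13; V_5 = 2*V_4 - 2*V_1 - 2*V_2  [with V_4=13, V_1=2, V_2=4]  = 14.
Change = -22 − 14 = -36.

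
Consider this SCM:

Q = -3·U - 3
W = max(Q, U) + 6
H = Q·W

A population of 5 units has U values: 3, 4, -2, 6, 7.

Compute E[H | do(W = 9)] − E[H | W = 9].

Every unit gets W=9 under the intervention. H values become -108, -135, 27, -189, -216; E[H|do(W=9)] = -124.2.
Conditioning on W=9 selects the 2 unit(s) with U ∈ {3, -2}. Their H values: -108, 27. Mean = -40.5.
Difference = -124.2 − (-40.5) = -83.7.

-83.7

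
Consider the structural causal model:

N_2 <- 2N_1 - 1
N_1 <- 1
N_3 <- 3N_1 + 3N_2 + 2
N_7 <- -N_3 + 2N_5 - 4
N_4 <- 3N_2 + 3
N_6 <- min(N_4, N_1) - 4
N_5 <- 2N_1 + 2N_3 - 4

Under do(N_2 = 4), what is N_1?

Under do(N_2=4), the mechanism N_2 <- 2N_1 - 1 is discarded; N_2 is fixed at 4.
N_1 is not downstream of the intervention, so its value is determined by the original equations.

1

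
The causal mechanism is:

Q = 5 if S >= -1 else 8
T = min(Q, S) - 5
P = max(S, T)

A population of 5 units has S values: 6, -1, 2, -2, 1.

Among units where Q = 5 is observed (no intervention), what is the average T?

-3.25

E[T|Q=5] averages over only the 4 units with Q=5 (S = 6, -1, 2, 1): T = 0, -6, -3, -4, mean -3.25.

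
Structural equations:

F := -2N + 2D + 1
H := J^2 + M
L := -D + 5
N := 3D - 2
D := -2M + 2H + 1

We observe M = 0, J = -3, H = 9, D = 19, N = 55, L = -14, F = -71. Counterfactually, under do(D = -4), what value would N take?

Intervening sets D = -4 and removes its equation (D := -2M + 2H + 1).
N = 3D - 2  [with D=-4]  = -14

-14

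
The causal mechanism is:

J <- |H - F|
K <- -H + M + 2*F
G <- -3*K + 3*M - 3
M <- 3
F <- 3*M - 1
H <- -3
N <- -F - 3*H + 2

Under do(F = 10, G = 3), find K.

26

The joint intervention fixes F = 10, G = 3, removing each variable's own equation.
K = -H + M + 2*F  [with H=-3, M=3, F=10]  = 26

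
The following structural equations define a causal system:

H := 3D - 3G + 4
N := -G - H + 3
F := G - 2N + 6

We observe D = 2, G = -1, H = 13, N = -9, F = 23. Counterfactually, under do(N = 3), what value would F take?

Intervening sets N = 3 and removes its equation (N := -G - H + 3).
F = G - 2N + 6  [with G=-1, N=3]  = -1

-1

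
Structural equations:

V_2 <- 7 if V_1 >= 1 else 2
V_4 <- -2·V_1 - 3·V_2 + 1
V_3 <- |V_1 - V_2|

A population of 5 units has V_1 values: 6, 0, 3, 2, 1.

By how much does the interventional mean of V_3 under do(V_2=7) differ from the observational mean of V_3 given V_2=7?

0.6

Under do(V_2=7), V_2's equation is replaced by V_2=7 for every unit. Per-unit V_3: 1, 7, 4, 5, 6. Mean = 4.6.
Conditioning on V_2=7 selects the 4 unit(s) with V_1 ∈ {6, 3, 2, 1}. Their V_3 values: 1, 4, 5, 6. Mean = 4.
Difference = 4.6 − 4 = 0.6.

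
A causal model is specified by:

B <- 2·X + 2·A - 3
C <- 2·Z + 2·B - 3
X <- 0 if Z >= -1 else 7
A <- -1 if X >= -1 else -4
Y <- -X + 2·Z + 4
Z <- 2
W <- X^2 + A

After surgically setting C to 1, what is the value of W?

-1

Intervening sets C = 1 and removes its equation (C <- 2·Z + 2·B - 3).
No directed path runs from C to W, so W keeps its natural value.
X = 0 if Z >= -1 else 7  [with Z=2]  = 0
A = -1 if X >= -1 else -4  [with X=0]  = -1
W = X^2 + A  [with X=0, A=-1]  = -1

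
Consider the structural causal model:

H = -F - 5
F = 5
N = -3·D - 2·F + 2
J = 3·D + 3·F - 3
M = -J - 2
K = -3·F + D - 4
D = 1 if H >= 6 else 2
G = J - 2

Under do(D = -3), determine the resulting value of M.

-5

The intervention breaks the incoming arrows to D: D = 1 if H >= 6 else 2 no longer applies, and D = -3.
J = 3·D + 3·F - 3  [with D=-3, F=5]  = 3
M = -J - 2  [with J=3]  = -5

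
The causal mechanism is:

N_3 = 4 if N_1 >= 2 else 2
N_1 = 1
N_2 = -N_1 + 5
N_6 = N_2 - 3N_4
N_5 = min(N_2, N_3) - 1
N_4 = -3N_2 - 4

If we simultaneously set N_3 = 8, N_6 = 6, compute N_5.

The joint intervention fixes N_3 = 8, N_6 = 6, removing each variable's own equation.
N_2 = -N_1 + 5  [with N_1=1]  = 4
N_5 = min(N_2, N_3) - 1  [with N_2=4, N_3=8]  = 3

3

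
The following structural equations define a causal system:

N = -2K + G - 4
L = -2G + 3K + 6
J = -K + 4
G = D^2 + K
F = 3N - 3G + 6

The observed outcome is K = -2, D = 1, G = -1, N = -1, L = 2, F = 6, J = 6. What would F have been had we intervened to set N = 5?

Under do(N=5), the mechanism N = -2K + G - 4 is discarded; N is fixed at 5.
G = D^2 + K  [with D=1, K=-2]  = -1
F = 3N - 3G + 6  [with N=5, G=-1]  = 24

24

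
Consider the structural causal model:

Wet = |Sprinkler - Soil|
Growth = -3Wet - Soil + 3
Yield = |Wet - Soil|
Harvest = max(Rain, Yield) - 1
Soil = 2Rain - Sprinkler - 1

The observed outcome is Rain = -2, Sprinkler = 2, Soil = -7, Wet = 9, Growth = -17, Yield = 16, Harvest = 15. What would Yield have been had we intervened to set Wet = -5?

2

Under do(Wet=-5), the mechanism Wet = |Sprinkler - Soil| is discarded; Wet is fixed at -5.
Soil = 2Rain - Sprinkler - 1  [with Rain=-2, Sprinkler=2]  = -7
Yield = |Wet - Soil|  [with Wet=-5, Soil=-7]  = 2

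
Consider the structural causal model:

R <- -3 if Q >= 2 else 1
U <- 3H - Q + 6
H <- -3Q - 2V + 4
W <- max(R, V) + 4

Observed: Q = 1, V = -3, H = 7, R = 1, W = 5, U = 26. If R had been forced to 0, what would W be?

4

Intervening sets R = 0 and removes its equation (R <- -3 if Q >= 2 else 1).
W = max(R, V) + 4  [with R=0, V=-3]  = 4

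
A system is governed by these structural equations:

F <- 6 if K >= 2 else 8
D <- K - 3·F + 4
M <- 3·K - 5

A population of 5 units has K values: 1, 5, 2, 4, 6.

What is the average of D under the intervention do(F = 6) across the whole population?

The intervention sets F=6 in all 5 units regardless of K. Recomputing D per unit gives -13, -9, -12, -10, -8; average -10.4.

-10.4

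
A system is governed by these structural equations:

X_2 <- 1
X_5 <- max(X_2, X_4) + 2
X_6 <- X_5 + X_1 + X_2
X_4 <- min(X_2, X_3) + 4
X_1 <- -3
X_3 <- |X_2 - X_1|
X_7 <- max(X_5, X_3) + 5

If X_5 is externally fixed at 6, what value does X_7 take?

11

Under do(X_5=6), the mechanism X_5 <- max(X_2, X_4) + 2 is discarded; X_5 is fixed at 6.
X_3 = |X_2 - X_1|  [with X_2=1, X_1=-3]  = 4
X_7 = max(X_5, X_3) + 5  [with X_5=6, X_3=4]  = 11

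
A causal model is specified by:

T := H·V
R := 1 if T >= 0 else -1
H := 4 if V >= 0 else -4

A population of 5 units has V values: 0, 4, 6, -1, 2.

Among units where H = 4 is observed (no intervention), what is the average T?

12

E[T|H=4] averages over only the 4 units with H=4 (V = 0, 4, 6, 2): T = 0, 16, 24, 8, mean 12.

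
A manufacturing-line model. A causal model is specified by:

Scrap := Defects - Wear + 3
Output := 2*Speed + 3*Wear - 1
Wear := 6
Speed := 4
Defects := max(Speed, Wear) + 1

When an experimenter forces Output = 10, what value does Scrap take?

4

The intervention breaks the incoming arrows to Output: Output := 2*Speed + 3*Wear - 1 no longer applies, and Output = 10.
Since Scrap is not a descendant of the intervened variable, it is unaffected.
Defects = max(Speed, Wear) + 1  [with Speed=4, Wear=6]  = 7
Scrap = Defects - Wear + 3  [with Defects=7, Wear=6]  = 4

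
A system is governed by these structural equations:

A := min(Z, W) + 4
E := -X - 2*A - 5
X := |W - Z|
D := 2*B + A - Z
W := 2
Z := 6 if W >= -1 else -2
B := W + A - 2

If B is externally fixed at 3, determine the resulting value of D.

Under do(B=3), the mechanism B := W + A - 2 is discarded; B is fixed at 3.
Z = 6 if W >= -1 else -2  [with W=2]  = 6
A = min(Z, W) + 4  [with Z=6, W=2]  = 6
D = 2*B + A - Z  [with B=3, A=6, Z=6]  = 6

6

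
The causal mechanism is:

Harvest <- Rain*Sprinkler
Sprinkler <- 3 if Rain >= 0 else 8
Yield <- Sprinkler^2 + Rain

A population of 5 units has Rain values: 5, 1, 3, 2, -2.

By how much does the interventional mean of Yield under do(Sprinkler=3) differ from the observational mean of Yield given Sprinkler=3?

Every unit gets Sprinkler=3 under the intervention. Yield values become 14, 10, 12, 11, 7; E[Yield|do(Sprinkler=3)] = 10.8.
E[Yield|Sprinkler=3] averages over only the 4 units with Sprinkler=3 (Rain = 5, 1, 3, 2): Yield = 14, 10, 12, 11, mean 11.75.
Difference = 10.8 − 11.75 = -0.95.

-0.95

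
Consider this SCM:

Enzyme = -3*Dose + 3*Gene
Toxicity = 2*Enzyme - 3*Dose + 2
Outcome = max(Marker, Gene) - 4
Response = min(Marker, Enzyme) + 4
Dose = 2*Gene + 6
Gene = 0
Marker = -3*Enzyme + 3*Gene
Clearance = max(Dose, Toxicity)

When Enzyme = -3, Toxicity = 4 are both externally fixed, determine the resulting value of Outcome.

5

Setting Enzyme = -3, Toxicity = 4 by intervention discards those variables' equations.
Marker = -3*Enzyme + 3*Gene  [with Enzyme=-3, Gene=0]  = 9
Outcome = max(Marker, Gene) - 4  [with Marker=9, Gene=0]  = 5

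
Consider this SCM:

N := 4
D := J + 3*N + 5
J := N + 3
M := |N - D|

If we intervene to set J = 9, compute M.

22

Under do(J=9), the mechanism J := N + 3 is discarded; J is fixed at 9.
D = J + 3*N + 5  [with J=9, N=4]  = 26
M = |N - D|  [with N=4, D=26]  = 22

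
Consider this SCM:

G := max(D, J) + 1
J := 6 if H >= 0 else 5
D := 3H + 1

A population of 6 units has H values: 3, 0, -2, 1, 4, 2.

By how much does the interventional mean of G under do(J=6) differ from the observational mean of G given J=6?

The intervention sets J=6 in all 6 units regardless of H. Recomputing G per unit gives 11, 7, 7, 7, 14, 8; average 9.
Observing J=6 restricts to units where J's equation naturally yields 6: H ∈ {3, 0, 1, 4, 2}. In that subpopulation G = 11, 7, 7, 14, 8, mean 9.4.
Difference = 9 − 9.4 = -0.4.

-0.4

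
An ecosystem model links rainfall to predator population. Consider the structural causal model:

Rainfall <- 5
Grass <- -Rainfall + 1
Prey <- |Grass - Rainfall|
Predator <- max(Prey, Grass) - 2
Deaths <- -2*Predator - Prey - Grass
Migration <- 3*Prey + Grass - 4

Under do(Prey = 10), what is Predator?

The intervention breaks the incoming arrows to Prey: Prey <- |Grass - Rainfall| no longer applies, and Prey = 10.
Grass = -Rainfall + 1  [with Rainfall=5]  = -4
Predator = max(Prey, Grass) - 2  [with Prey=10, Grass=-4]  = 8

8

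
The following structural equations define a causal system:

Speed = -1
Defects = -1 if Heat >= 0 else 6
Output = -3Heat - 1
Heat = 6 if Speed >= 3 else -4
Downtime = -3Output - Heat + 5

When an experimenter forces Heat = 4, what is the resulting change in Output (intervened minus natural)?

-24

Under do(Heat=4), the mechanism Heat = 6 if Speed >= 3 else -4 is discarded; Heat is fixed at 4.
Output = -3Heat - 1  [with Heat=4]  = -13
Without intervention: Heat = 6 if Speed >= 3 else -4  [with Speed=-1]  = -4; Output = -3Heat - 1  [with Heat=-4]  = 11.
Change = -13 − 11 = -24.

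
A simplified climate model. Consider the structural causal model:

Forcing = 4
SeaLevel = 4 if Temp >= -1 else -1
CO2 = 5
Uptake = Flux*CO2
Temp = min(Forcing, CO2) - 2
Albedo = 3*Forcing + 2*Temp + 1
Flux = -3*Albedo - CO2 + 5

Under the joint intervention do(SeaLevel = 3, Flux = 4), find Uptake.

20

Under do(SeaLevel = 3, Flux = 4), each intervened variable's structural equation is replaced by its fixed value.
Uptake = Flux*CO2  [with Flux=4, CO2=5]  = 20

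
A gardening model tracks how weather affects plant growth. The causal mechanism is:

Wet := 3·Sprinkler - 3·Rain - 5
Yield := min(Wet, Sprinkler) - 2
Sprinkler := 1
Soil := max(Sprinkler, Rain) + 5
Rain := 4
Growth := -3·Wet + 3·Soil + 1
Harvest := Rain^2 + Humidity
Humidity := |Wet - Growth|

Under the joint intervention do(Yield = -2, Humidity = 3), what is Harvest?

19

Under do(Yield = -2, Humidity = 3), each intervened variable's structural equation is replaced by its fixed value.
Harvest = Rain^2 + Humidity  [with Rain=4, Humidity=3]  = 19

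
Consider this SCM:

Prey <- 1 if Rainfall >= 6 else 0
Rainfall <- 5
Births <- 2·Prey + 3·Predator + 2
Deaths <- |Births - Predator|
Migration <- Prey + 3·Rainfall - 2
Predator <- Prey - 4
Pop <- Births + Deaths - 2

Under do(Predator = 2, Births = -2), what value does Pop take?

Under do(Predator = 2, Births = -2), each intervened variable's structural equation is replaced by its fixed value.
Deaths = |Births - Predator|  [with Births=-2, Predator=2]  = 4
Pop = Births + Deaths - 2  [with Births=-2, Deaths=4]  = 0

0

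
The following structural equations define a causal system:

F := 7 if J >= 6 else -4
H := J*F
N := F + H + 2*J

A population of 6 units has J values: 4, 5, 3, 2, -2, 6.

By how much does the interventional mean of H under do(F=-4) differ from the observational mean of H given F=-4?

-2.4

Under do(F=-4), F's equation is replaced by F=-4 for every unit. Per-unit H: -16, -20, -12, -8, 8, -24. Mean = -12.
E[H|F=-4] averages over only the 5 units with F=-4 (J = 4, 5, 3, 2, -2): H = -16, -20, -12, -8, 8, mean -9.6.
Difference = -12 − (-9.6) = -2.4.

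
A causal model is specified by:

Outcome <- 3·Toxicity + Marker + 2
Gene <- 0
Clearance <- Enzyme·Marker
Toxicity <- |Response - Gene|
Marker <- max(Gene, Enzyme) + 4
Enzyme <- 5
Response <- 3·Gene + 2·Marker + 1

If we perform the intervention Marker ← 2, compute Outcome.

The intervention breaks the incoming arrows to Marker: Marker <- max(Gene, Enzyme) + 4 no longer applies, and Marker = 2.
Response = 3·Gene + 2·Marker + 1  [with Gene=0, Marker=2]  = 5
Toxicity = |Response - Gene|  [with Response=5, Gene=0]  = 5
Outcome = 3·Toxicity + Marker + 2  [with Toxicity=5, Marker=2]  = 19

19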